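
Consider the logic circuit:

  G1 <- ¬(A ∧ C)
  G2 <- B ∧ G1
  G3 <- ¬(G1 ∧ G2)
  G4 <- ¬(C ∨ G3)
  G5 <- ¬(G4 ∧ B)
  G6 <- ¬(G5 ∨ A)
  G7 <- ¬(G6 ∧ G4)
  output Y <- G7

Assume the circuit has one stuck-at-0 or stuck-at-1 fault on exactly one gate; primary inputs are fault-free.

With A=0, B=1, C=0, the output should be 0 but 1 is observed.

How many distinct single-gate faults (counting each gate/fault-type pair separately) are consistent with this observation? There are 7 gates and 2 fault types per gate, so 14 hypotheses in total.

7

Fault-free: G1=1, G2=1, G3=0, G4=1, G5=0, G6=1, G7=0 → 0. Observed 1.
  G1 stuck-at-0: output 1 ✓
  G1 stuck-at-1: output 0 ✗
  G2 stuck-at-0: output 1 ✓
  G2 stuck-at-1: output 0 ✗
  G3 stuck-at-0: output 0 ✗
  G3 stuck-at-1: output 1 ✓
  G4 stuck-at-0: output 1 ✓
  G4 stuck-at-1: output 0 ✗
  G5 stuck-at-0: output 0 ✗
  G5 stuck-at-1: output 1 ✓
  G6 stuck-at-0: output 1 ✓
  G6 stuck-at-1: output 0 ✗
  G7 stuck-at-0: output 0 ✗
  G7 stuck-at-1: output 1 ✓
Consistent faults: {G1 stuck-at-0, G2 stuck-at-0, G3 stuck-at-1, G4 stuck-at-0, G5 stuck-at-1, G6 stuck-at-0, G7 stuck-at-1} — 7 in all.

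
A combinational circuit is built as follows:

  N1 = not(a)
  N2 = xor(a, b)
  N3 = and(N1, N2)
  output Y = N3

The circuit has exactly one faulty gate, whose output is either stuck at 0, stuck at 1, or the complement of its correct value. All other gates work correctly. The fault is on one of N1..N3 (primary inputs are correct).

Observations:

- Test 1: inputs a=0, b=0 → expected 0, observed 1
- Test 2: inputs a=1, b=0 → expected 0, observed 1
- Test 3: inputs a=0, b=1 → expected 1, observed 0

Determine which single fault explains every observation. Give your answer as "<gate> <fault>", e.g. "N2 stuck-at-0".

Fault-free values for test 1 (a=0, b=0): N1=1, N2=0, N3=0, giving Y=0. Observed 1.
Test 1: faults giving observed 1 are {N2 stuck-at-1, N2 inverted output, N3 stuck-at-1, N3 inverted output}.
Test 2 (a=1, b=0): fault-free N1=0, N2=1, N3=0 → 0; observed 1. Eliminates N2 stuck-at-1, N2 inverted output.
Test 3 (a=0, b=1): fault-free N1=1, N2=1, N3=1 → 1; observed 0. Eliminates N3 stuck-at-1.
Only N3 inverted output is consistent with every test.

N3 inverted output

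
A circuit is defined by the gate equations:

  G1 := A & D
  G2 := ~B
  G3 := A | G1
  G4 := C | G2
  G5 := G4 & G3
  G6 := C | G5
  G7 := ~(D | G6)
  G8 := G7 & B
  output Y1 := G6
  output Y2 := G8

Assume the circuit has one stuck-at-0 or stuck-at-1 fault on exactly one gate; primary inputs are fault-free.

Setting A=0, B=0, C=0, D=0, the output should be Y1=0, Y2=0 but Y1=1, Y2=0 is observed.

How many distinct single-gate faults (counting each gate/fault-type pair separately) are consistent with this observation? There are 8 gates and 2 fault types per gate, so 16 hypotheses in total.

4

Fault-free: G1=0, G2=1, G3=0, G4=1, G5=0, G6=0, G7=1, G8=0 → Y1=0, Y2=0. Observed Y1=1, Y2=0.
  G1: stuck-at-1 ✓; others ✗
  G2: none of the 2 fault types match ✗
  G3: stuck-at-1 ✓; others ✗
  G4: none of the 2 fault types match ✗
  G5: stuck-at-1 ✓; others ✗
  G6: stuck-at-1 ✓; others ✗
  G7: none of the 2 fault types match ✗
  G8: none of the 2 fault types match ✗
Consistent faults: {G1 stuck-at-1, G3 stuck-at-1, G5 stuck-at-1, G6 stuck-at-1} — 4 in all.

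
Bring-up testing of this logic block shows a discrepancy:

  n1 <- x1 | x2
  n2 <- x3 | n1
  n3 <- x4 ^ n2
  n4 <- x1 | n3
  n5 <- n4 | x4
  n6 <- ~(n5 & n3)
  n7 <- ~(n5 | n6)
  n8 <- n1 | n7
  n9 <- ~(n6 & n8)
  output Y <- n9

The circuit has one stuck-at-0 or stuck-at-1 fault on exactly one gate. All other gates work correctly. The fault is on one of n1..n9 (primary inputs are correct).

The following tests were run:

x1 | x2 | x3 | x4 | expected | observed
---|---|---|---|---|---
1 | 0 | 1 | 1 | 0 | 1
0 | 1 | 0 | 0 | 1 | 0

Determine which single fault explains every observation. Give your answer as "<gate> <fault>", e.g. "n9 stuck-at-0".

Fault-free values for test 1 (x1=1, x2=0, x3=1, x4=1): n1=1, n2=1, n3=0, n4=1, n5=1, n6=1, n7=0, n8=1, n9=0, giving Y=0. Observed 1.
Test 1: faults giving observed 1 are {n1 stuck-at-0, n2 stuck-at-0, n3 stuck-at-1, n6 stuck-at-0, n8 stuck-at-0, n9 stuck-at-1}.
Test 2 (x1=0, x2=1, x3=0, x4=0): fault-free n1=1, n2=1, n3=1, n4=1, n5=1, n6=0, n7=0, n8=1, n9=1 → 1; observed 0. Eliminates n1 stuck-at-0, n3 stuck-at-1, n6 stuck-at-0, n8 stuck-at-0, n9 stuck-at-1.
Only n2 stuck-at-0 is consistent with every test.

n2 stuck-at-0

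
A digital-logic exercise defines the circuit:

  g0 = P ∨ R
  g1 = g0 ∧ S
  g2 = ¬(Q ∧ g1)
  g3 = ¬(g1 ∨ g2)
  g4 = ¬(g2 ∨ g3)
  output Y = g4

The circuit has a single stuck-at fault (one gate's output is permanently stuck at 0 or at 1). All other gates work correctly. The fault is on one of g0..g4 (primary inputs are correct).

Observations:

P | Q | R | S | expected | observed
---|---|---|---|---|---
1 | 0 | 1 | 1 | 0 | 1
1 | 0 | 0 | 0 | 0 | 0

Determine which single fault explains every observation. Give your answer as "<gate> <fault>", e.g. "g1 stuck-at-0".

g2 stuck-at-0

Fault-free values for test 1 (P=1, Q=0, R=1, S=1): g0=1, g1=1, g2=1, g3=0, g4=0, giving Y=0. Observed 1.
Test 1: faults giving observed 1 are {g2 stuck-at-0, g4 stuck-at-1}.
Test 2 (P=1, Q=0, R=0, S=0): fault-free g0=1, g1=0, g2=1, g3=0, g4=0 → 0; observed 0. Eliminates g4 stuck-at-1.
Only g2 stuck-at-0 is consistent with every test.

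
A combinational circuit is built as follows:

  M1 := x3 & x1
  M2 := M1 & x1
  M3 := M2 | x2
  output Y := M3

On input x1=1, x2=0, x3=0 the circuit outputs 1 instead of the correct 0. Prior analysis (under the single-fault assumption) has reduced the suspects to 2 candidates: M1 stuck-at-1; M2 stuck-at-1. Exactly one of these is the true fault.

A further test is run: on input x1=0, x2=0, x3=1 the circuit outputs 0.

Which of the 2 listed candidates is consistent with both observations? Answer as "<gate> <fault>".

Evaluate each candidate on input x1=0, x2=0, x3=1:
  M1 stuck-at-1: M1=1 [stuck-at-1], M2=0, M3=0 → 0 — matches
  M2 stuck-at-1: M1=0, M2=1 [stuck-at-1], M3=1 → 1 — eliminated
Only M1 stuck-at-1 reproduces the observed 0.

M1 stuck-at-1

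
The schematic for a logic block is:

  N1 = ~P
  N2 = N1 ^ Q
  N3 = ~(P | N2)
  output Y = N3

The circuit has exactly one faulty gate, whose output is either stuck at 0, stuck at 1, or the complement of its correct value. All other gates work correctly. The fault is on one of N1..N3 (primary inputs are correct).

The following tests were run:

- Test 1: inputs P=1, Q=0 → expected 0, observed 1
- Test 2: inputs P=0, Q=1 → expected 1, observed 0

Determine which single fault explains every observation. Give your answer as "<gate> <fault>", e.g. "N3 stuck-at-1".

Fault-free values for test 1 (P=1, Q=0): N1=0, N2=0, N3=0, giving Y=0. Observed 1.
Test 1: faults giving observed 1 are {N3 stuck-at-1, N3 inverted output}.
Test 2 (P=0, Q=1): fault-free N1=1, N2=0, N3=1 → 1; observed 0. Eliminates N3 stuck-at-1.
Only N3 inverted output is consistent with every test.

N3 inverted output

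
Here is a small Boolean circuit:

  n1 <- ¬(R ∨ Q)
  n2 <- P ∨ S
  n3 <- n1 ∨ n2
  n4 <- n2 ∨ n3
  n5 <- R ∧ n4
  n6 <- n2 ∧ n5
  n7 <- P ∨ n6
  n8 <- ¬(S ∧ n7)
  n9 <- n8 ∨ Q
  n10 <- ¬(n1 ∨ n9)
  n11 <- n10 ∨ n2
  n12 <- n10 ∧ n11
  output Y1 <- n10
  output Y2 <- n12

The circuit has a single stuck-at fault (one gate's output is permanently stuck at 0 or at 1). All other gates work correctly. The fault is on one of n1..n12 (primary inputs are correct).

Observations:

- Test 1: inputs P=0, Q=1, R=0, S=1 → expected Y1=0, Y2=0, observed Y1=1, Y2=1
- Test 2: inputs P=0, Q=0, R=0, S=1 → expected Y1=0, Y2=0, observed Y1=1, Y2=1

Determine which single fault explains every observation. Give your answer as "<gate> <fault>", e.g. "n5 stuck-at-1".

Fault-free values for test 1 (P=0, Q=1, R=0, S=1): n1=0, n2=1, n3=1, n4=1, n5=0, n6=0, n7=0, n8=1, n9=1, n10=0, n11=1, n12=0, giving Y1=0, Y2=0. Observed Y1=1, Y2=1.
Test 1: faults giving observed Y1=1, Y2=1 are {n9 stuck-at-0, n10 stuck-at-1}.
Test 2 (P=0, Q=0, R=0, S=1): fault-free n1=1, n2=1, n3=1, n4=1, n5=0, n6=0, n7=0, n8=1, n9=1, n10=0, n11=1, n12=0 → Y1=0, Y2=0; observed Y1=1, Y2=1. Eliminates n9 stuck-at-0.
Only n10 stuck-at-1 is consistent with every test.

n10 stuck-at-1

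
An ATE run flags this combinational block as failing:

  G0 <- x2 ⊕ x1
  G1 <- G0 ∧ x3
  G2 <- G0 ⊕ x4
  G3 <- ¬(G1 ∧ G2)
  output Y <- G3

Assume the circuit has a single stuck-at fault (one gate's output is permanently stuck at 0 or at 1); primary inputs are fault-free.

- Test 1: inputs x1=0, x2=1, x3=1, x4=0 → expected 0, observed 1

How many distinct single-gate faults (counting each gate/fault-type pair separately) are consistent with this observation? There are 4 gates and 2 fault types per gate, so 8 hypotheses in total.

Fault-free: G0=1, G1=1, G2=1, G3=0 → 0. Observed 1.
  G0 stuck-at-0: output 1 ✓
  G0 stuck-at-1: output 0 ✗
  G1 stuck-at-0: output 1 ✓
  G1 stuck-at-1: output 0 ✗
  G2 stuck-at-0: output 1 ✓
  G2 stuck-at-1: output 0 ✗
  G3 stuck-at-0: output 0 ✗
  G3 stuck-at-1: output 1 ✓
Consistent faults: {G0 stuck-at-0, G1 stuck-at-0, G2 stuck-at-0, G3 stuck-at-1} — 4 in all.

4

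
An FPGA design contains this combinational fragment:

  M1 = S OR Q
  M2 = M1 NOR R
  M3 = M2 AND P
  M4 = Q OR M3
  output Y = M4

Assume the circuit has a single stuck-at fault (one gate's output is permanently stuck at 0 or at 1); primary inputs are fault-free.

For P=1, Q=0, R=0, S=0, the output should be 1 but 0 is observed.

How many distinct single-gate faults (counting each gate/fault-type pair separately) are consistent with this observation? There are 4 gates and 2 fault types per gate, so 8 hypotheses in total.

Fault-free: M1=0, M2=1, M3=1, M4=1 → 1. Observed 0.
  M1 stuck-at-0: output 1 ✗
  M1 stuck-at-1: output 0 ✓
  M2 stuck-at-0: output 0 ✓
  M2 stuck-at-1: output 1 ✗
  M3 stuck-at-0: output 0 ✓
  M3 stuck-at-1: output 1 ✗
  M4 stuck-at-0: output 0 ✓
  M4 stuck-at-1: output 1 ✗
Consistent faults: {M1 stuck-at-1, M2 stuck-at-0, M3 stuck-at-0, M4 stuck-at-0} — 4 in all.

4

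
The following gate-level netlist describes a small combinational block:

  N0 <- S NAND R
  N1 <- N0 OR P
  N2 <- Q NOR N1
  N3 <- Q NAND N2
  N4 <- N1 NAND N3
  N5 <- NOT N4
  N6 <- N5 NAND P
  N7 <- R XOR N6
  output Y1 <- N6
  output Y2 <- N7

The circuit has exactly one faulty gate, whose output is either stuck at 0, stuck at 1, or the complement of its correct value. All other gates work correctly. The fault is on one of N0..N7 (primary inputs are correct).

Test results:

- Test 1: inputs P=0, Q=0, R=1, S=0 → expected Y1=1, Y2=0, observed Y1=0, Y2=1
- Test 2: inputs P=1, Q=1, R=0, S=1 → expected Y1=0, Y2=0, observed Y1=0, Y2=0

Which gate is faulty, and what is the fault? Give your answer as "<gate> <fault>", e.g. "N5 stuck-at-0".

Fault-free values for test 1 (P=0, Q=0, R=1, S=0): N0=1, N1=1, N2=0, N3=1, N4=0, N5=1, N6=1, N7=0, giving Y1=1, Y2=0. Observed Y1=0, Y2=1.
Test 1: faults giving observed Y1=0, Y2=1 are {N6 stuck-at-0, N6 inverted output}.
Test 2 (P=1, Q=1, R=0, S=1): fault-free N0=1, N1=1, N2=0, N3=1, N4=0, N5=1, N6=0, N7=0 → Y1=0, Y2=0; observed Y1=0, Y2=0. Eliminates N6 inverted output.
Only N6 stuck-at-0 is consistent with every test.

N6 stuck-at-0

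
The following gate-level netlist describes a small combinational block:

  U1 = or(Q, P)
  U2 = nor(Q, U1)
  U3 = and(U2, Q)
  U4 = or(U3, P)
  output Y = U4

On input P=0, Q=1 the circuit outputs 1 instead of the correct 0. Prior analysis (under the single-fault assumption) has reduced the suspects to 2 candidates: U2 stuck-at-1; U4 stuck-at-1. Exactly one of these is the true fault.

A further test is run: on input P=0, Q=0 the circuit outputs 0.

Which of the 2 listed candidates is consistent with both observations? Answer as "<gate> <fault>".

Evaluate each candidate on input P=0, Q=0:
  U2 stuck-at-1: U1=0, U2=1 [stuck-at-1], U3=0, U4=0 → 0 — matches
  U4 stuck-at-1: U1=0, U2=1, U3=0, U4=1 [stuck-at-1] → 1 — eliminated
Only U2 stuck-at-1 reproduces the observed 0.

U2 stuck-at-1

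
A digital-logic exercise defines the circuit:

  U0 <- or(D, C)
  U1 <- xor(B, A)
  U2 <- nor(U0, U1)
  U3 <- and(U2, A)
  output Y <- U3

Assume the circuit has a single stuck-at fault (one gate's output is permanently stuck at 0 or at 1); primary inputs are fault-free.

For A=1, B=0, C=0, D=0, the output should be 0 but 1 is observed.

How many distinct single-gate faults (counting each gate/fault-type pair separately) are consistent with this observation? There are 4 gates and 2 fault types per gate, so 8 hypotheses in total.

Fault-free: U0=0, U1=1, U2=0, U3=0 → 0. Observed 1.
  U0 stuck-at-0: output 0 ✗
  U0 stuck-at-1: output 0 ✗
  U1 stuck-at-0: output 1 ✓
  U1 stuck-at-1: output 0 ✗
  U2 stuck-at-0: output 0 ✗
  U2 stuck-at-1: output 1 ✓
  U3 stuck-at-0: output 0 ✗
  U3 stuck-at-1: output 1 ✓
Consistent faults: {U1 stuck-at-0, U2 stuck-at-1, U3 stuck-at-1} — 3 in all.

3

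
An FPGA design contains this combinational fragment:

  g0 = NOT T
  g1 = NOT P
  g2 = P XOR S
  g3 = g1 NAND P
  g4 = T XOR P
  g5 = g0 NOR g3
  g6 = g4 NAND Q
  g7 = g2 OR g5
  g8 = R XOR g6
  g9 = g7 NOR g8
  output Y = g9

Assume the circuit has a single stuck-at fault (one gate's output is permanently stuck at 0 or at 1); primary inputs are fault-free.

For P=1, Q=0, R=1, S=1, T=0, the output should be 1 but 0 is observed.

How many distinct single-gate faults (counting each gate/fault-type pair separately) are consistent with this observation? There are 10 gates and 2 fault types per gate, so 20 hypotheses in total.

6

Fault-free: g0=1, g1=0, g2=0, g3=1, g4=1, g5=0, g6=1, g7=0, g8=0, g9=1 → 1. Observed 0.
  g0: none of the 2 fault types match ✗
  g1: none of the 2 fault types match ✗
  g2: stuck-at-1 ✓; others ✗
  g3: none of the 2 fault types match ✗
  g4: none of the 2 fault types match ✗
  g5: stuck-at-1 ✓; others ✗
  g6: stuck-at-0 ✓; others ✗
  g7: stuck-at-1 ✓; others ✗
  g8: stuck-at-1 ✓; others ✗
  g9: stuck-at-0 ✓; others ✗
Consistent faults: {g2 stuck-at-1, g5 stuck-at-1, g6 stuck-at-0, g7 stuck-at-1, g8 stuck-at-1, g9 stuck-at-0} — 6 in all.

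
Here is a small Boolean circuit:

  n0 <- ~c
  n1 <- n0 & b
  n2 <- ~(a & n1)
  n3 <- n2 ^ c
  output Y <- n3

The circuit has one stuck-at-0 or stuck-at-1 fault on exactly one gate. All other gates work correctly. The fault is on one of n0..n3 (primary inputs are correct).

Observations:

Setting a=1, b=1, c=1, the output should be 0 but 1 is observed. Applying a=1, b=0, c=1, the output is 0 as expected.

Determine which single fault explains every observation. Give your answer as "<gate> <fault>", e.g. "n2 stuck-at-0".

Fault-free values for test 1 (a=1, b=1, c=1): n0=0, n1=0, n2=1, n3=0, giving Y=0. Observed 1.
Test 1: faults giving observed 1 are {n0 stuck-at-1, n1 stuck-at-1, n2 stuck-at-0, n3 stuck-at-1}.
Test 2 (a=1, b=0, c=1): fault-free n0=0, n1=0, n2=1, n3=0 → 0; observed 0. Eliminates n1 stuck-at-1, n2 stuck-at-0, n3 stuck-at-1.
Only n0 stuck-at-1 is consistent with every test.

n0 stuck-at-1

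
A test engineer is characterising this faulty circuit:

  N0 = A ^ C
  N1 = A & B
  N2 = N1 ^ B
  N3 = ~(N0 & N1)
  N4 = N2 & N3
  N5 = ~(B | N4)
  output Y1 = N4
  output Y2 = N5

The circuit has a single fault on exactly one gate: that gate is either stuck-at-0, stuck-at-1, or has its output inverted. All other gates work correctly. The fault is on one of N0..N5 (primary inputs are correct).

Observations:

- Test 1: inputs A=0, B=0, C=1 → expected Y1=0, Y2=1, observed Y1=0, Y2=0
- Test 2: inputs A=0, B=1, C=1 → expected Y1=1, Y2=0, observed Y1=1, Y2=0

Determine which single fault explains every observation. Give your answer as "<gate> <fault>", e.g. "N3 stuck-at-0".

Fault-free values for test 1 (A=0, B=0, C=1): N0=1, N1=0, N2=0, N3=1, N4=0, N5=1, giving Y1=0, Y2=1. Observed Y1=0, Y2=0.
Test 1: faults giving observed Y1=0, Y2=0 are {N5 stuck-at-0, N5 inverted output}.
Test 2 (A=0, B=1, C=1): fault-free N0=1, N1=0, N2=1, N3=1, N4=1, N5=0 → Y1=1, Y2=0; observed Y1=1, Y2=0. Eliminates N5 inverted output.
Only N5 stuck-at-0 is consistent with every test.

N5 stuck-at-0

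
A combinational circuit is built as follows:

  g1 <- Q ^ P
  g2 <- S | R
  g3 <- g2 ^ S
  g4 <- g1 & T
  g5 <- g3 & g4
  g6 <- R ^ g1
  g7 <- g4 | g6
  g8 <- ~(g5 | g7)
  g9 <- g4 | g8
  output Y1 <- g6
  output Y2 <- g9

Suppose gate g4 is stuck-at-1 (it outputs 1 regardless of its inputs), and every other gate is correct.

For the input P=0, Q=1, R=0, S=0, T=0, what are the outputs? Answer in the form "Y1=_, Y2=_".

Propagate with g4 forced: g1=1, g2=0, g3=0, g4=1 [stuck-at-1], g5=0, g6=1, g7=1, g8=0, g9=1.
So the outputs are Y1=1, Y2=1. (Without the fault they would be Y1=1, Y2=0.)

Y1=1, Y2=1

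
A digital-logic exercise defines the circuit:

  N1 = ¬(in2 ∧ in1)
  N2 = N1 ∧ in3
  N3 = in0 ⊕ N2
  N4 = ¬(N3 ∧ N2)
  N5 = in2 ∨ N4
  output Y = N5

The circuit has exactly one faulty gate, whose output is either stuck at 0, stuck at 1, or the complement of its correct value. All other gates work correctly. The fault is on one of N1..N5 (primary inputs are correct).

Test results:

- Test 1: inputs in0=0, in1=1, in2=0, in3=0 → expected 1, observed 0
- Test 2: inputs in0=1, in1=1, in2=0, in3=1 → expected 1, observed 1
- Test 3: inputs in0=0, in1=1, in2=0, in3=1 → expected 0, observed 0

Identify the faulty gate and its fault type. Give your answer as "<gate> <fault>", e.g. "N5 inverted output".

Fault-free values for test 1 (in0=0, in1=1, in2=0, in3=0): N1=1, N2=0, N3=0, N4=1, N5=1, giving Y=1. Observed 0.
Test 1: faults giving observed 0 are {N2 stuck-at-1, N2 inverted output, N4 stuck-at-0, N4 inverted output, N5 stuck-at-0, N5 inverted output}.
Test 2 (in0=1, in1=1, in2=0, in3=1): fault-free N1=1, N2=1, N3=0, N4=1, N5=1 → 1; observed 1. Eliminates N4 stuck-at-0, N4 inverted output, N5 stuck-at-0, N5 inverted output.
Test 3 (in0=0, in1=1, in2=0, in3=1): fault-free N1=1, N2=1, N3=1, N4=0, N5=0 → 0; observed 0. Eliminates N2 inverted output.
Only N2 stuck-at-1 is consistent with every test.

N2 stuck-at-1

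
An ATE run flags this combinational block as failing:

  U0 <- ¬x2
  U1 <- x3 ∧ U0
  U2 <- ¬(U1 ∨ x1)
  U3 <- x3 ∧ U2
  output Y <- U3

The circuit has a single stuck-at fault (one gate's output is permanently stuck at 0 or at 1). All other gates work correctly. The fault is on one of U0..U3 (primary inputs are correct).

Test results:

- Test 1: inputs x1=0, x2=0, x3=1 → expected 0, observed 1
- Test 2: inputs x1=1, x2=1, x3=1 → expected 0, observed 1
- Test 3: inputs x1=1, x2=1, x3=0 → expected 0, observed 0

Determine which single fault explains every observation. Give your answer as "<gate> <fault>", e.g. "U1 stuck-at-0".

Fault-free values for test 1 (x1=0, x2=0, x3=1): U0=1, U1=1, U2=0, U3=0, giving Y=0. Observed 1.
Test 1: faults giving observed 1 are {U0 stuck-at-0, U1 stuck-at-0, U2 stuck-at-1, U3 stuck-at-1}.
Test 2 (x1=1, x2=1, x3=1): fault-free U0=0, U1=0, U2=0, U3=0 → 0; observed 1. Eliminates U0 stuck-at-0, U1 stuck-at-0.
Test 3 (x1=1, x2=1, x3=0): fault-free U0=0, U1=0, U2=0, U3=0 → 0; observed 0. Eliminates U3 stuck-at-1.
Only U2 stuck-at-1 is consistent with every test.

U2 stuck-at-1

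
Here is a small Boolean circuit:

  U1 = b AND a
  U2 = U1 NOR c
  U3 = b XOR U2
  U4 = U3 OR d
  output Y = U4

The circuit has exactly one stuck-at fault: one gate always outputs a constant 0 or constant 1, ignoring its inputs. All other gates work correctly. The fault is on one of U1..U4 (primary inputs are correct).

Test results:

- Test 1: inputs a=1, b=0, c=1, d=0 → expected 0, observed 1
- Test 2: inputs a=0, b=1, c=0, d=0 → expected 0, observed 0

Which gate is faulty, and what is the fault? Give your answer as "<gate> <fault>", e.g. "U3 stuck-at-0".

Fault-free values for test 1 (a=1, b=0, c=1, d=0): U1=0, U2=0, U3=0, U4=0, giving Y=0. Observed 1.
Test 1: faults giving observed 1 are {U2 stuck-at-1, U3 stuck-at-1, U4 stuck-at-1}.
Test 2 (a=0, b=1, c=0, d=0): fault-free U1=0, U2=1, U3=0, U4=0 → 0; observed 0. Eliminates U3 stuck-at-1, U4 stuck-at-1.
Only U2 stuck-at-1 is consistent with every test.

U2 stuck-at-1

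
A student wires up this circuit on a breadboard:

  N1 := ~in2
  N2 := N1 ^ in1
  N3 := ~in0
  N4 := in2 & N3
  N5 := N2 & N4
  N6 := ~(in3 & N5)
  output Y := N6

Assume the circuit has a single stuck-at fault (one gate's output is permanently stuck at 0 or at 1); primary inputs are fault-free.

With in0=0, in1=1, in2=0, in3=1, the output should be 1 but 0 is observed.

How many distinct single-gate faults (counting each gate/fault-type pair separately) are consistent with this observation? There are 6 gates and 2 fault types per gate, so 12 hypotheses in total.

Fault-free: N1=1, N2=0, N3=1, N4=0, N5=0, N6=1 → 1. Observed 0.
  N1 stuck-at-0: output 1 ✗
  N1 stuck-at-1: output 1 ✗
  N2 stuck-at-0: output 1 ✗
  N2 stuck-at-1: output 1 ✗
  N3 stuck-at-0: output 1 ✗
  N3 stuck-at-1: output 1 ✗
  N4 stuck-at-0: output 1 ✗
  N4 stuck-at-1: output 1 ✗
  N5 stuck-at-0: output 1 ✗
  N5 stuck-at-1: output 0 ✓
  N6 stuck-at-0: output 0 ✓
  N6 stuck-at-1: output 1 ✗
Consistent faults: {N5 stuck-at-1, N6 stuck-at-0} — 2 in all.

2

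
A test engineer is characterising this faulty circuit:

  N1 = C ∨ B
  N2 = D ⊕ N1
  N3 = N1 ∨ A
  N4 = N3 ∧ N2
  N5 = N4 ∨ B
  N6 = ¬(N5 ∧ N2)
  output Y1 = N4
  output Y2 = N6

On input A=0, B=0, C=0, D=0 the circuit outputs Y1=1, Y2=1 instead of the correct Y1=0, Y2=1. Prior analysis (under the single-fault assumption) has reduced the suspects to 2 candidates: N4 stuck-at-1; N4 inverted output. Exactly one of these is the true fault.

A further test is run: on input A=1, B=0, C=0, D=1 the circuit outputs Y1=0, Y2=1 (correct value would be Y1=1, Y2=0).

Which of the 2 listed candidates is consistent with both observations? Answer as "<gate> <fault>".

Evaluate each candidate on input A=1, B=0, C=0, D=1:
  N4 stuck-at-1: N1=0, N2=1, N3=1, N4=1 [stuck-at-1], N5=1, N6=0 → Y1=1, Y2=0 — eliminated
  N4 inverted output: N1=0, N2=1, N3=1, N4=0 [inverted output], N5=0, N6=1 → Y1=0, Y2=1 — matches
Only N4 inverted output reproduces the observed Y1=0, Y2=1.

N4 inverted output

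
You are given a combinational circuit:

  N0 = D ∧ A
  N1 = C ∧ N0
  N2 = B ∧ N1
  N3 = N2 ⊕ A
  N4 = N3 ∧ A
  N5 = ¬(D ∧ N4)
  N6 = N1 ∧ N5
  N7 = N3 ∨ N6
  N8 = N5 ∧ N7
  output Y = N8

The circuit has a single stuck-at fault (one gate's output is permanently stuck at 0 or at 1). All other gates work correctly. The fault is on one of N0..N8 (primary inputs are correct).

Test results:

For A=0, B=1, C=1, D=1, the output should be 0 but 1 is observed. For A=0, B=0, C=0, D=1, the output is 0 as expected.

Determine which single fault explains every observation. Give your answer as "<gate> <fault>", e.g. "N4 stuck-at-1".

N0 stuck-at-1

Fault-free values for test 1 (A=0, B=1, C=1, D=1): N0=0, N1=0, N2=0, N3=0, N4=0, N5=1, N6=0, N7=0, N8=0, giving Y=0. Observed 1.
Test 1: faults giving observed 1 are {N0 stuck-at-1, N1 stuck-at-1, N2 stuck-at-1, N3 stuck-at-1, N6 stuck-at-1, N7 stuck-at-1, N8 stuck-at-1}.
Test 2 (A=0, B=0, C=0, D=1): fault-free N0=0, N1=0, N2=0, N3=0, N4=0, N5=1, N6=0, N7=0, N8=0 → 0; observed 0. Eliminates N1 stuck-at-1, N2 stuck-at-1, N3 stuck-at-1, N6 stuck-at-1, N7 stuck-at-1, N8 stuck-at-1.
Only N0 stuck-at-1 is consistent with every test.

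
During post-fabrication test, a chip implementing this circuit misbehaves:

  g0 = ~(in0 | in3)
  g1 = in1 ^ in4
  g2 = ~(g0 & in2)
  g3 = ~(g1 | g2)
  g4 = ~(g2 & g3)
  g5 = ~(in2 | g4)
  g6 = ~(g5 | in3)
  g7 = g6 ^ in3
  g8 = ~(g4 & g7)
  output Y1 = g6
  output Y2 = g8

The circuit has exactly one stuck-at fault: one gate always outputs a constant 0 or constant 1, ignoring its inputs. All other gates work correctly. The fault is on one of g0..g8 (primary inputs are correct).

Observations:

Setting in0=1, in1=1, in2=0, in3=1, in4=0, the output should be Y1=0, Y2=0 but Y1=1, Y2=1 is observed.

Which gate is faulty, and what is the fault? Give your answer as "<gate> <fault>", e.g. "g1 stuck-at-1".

g6 stuck-at-1

Fault-free values for test 1 (in0=1, in1=1, in2=0, in3=1, in4=0): g0=0, g1=1, g2=1, g3=0, g4=1, g5=0, g6=0, g7=1, g8=0, giving Y1=0, Y2=0. Observed Y1=1, Y2=1.
Test 1: faults giving observed Y1=1, Y2=1 are {g6 stuck-at-1}.
Only g6 stuck-at-1 is consistent with every test.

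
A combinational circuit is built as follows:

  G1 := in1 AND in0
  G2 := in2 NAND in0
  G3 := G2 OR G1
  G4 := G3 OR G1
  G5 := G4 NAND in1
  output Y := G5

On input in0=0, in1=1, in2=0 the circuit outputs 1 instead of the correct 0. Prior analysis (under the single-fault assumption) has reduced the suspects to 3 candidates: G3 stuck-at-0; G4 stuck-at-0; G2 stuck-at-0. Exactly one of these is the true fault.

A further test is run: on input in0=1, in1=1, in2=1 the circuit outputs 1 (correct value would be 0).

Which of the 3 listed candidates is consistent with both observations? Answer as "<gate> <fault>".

G4 stuck-at-0

Evaluate each candidate on input in0=1, in1=1, in2=1:
  G3 stuck-at-0: G1=1, G2=0, G3=0 [stuck-at-0], G4=1, G5=0 → 0 — eliminated
  G4 stuck-at-0: G1=1, G2=0, G3=1, G4=0 [stuck-at-0], G5=1 → 1 — matches
  G2 stuck-at-0: G1=1, G2=0 [stuck-at-0], G3=1, G4=1, G5=0 → 0 — eliminated
Only G4 stuck-at-0 reproduces the observed 1.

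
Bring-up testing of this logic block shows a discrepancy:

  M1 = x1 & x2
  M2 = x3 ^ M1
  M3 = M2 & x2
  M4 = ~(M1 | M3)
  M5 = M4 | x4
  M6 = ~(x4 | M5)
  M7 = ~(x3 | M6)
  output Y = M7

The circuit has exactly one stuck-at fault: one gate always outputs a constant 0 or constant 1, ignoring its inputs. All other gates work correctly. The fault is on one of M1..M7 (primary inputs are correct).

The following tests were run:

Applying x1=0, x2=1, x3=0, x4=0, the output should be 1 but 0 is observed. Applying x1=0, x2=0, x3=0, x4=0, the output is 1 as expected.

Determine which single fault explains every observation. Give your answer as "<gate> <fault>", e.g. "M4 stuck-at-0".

Fault-free values for test 1 (x1=0, x2=1, x3=0, x4=0): M1=0, M2=0, M3=0, M4=1, M5=1, M6=0, M7=1, giving Y=1. Observed 0.
Test 1: faults giving observed 0 are {M1 stuck-at-1, M2 stuck-at-1, M3 stuck-at-1, M4 stuck-at-0, M5 stuck-at-0, M6 stuck-at-1, M7 stuck-at-0}.
Test 2 (x1=0, x2=0, x3=0, x4=0): fault-free M1=0, M2=0, M3=0, M4=1, M5=1, M6=0, M7=1 → 1; observed 1. Eliminates M1 stuck-at-1, M3 stuck-at-1, M4 stuck-at-0, M5 stuck-at-0, M6 stuck-at-1, M7 stuck-at-0.
Only M2 stuck-at-1 is consistent with every test.

M2 stuck-at-1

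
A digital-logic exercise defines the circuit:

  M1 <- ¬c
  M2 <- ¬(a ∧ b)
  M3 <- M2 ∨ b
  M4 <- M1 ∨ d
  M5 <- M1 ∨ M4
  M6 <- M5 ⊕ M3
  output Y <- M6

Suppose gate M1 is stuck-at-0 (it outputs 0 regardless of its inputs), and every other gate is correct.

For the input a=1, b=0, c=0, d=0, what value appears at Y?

Propagate with M1 forced: M1=0 [stuck-at-0], M2=1, M3=1, M4=0, M5=0, M6=1.
So Y = 1. (Without the fault it would be 0.)

1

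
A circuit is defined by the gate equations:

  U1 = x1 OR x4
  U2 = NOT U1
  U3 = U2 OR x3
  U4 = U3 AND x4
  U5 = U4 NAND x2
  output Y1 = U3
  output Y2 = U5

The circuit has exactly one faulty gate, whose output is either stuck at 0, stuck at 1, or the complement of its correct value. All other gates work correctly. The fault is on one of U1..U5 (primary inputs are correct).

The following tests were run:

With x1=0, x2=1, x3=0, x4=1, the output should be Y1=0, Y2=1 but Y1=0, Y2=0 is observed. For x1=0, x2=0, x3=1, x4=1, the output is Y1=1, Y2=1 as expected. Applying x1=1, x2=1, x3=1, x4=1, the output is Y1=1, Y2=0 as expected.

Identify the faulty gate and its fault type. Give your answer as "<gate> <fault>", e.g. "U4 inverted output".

Fault-free values for test 1 (x1=0, x2=1, x3=0, x4=1): U1=1, U2=0, U3=0, U4=0, U5=1, giving Y1=0, Y2=1. Observed Y1=0, Y2=0.
Test 1: faults giving observed Y1=0, Y2=0 are {U4 stuck-at-1, U4 inverted output, U5 stuck-at-0, U5 inverted output}.
Test 2 (x1=0, x2=0, x3=1, x4=1): fault-free U1=1, U2=0, U3=1, U4=1, U5=1 → Y1=1, Y2=1; observed Y1=1, Y2=1. Eliminates U5 stuck-at-0, U5 inverted output.
Test 3 (x1=1, x2=1, x3=1, x4=1): fault-free U1=1, U2=0, U3=1, U4=1, U5=0 → Y1=1, Y2=0; observed Y1=1, Y2=0. Eliminates U4 inverted output.
Only U4 stuck-at-1 is consistent with every test.

U4 stuck-at-1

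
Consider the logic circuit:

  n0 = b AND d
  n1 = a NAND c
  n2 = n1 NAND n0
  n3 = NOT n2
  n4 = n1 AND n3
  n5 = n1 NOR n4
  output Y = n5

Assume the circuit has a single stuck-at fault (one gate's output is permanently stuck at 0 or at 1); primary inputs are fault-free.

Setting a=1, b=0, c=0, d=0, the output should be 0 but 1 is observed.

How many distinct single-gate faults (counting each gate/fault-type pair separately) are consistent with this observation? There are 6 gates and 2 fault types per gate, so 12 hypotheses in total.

Fault-free: n0=0, n1=1, n2=1, n3=0, n4=0, n5=0 → 0. Observed 1.
  n0 stuck-at-0: output 0 ✗
  n0 stuck-at-1: output 0 ✗
  n1 stuck-at-0: output 1 ✓
  n1 stuck-at-1: output 0 ✗
  n2 stuck-at-0: output 0 ✗
  n2 stuck-at-1: output 0 ✗
  n3 stuck-at-0: output 0 ✗
  n3 stuck-at-1: output 0 ✗
  n4 stuck-at-0: output 0 ✗
  n4 stuck-at-1: output 0 ✗
  n5 stuck-at-0: output 0 ✗
  n5 stuck-at-1: output 1 ✓
Consistent faults: {n1 stuck-at-0, n5 stuck-at-1} — 2 in all.

2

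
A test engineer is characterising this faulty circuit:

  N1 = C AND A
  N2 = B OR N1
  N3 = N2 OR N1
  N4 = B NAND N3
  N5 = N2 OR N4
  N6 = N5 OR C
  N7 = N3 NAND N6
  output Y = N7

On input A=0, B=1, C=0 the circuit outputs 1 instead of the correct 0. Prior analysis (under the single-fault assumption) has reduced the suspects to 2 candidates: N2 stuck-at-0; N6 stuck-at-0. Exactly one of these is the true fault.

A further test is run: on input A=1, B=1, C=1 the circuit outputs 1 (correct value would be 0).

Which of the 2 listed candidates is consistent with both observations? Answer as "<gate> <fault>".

Evaluate each candidate on input A=1, B=1, C=1:
  N2 stuck-at-0: N1=1, N2=0 [stuck-at-0], N3=1, N4=0, N5=0, N6=1, N7=0 → 0 — eliminated
  N6 stuck-at-0: N1=1, N2=1, N3=1, N4=0, N5=1, N6=0 [stuck-at-0], N7=1 → 1 — matches
Only N6 stuck-at-0 reproduces the observed 1.

N6 stuck-at-0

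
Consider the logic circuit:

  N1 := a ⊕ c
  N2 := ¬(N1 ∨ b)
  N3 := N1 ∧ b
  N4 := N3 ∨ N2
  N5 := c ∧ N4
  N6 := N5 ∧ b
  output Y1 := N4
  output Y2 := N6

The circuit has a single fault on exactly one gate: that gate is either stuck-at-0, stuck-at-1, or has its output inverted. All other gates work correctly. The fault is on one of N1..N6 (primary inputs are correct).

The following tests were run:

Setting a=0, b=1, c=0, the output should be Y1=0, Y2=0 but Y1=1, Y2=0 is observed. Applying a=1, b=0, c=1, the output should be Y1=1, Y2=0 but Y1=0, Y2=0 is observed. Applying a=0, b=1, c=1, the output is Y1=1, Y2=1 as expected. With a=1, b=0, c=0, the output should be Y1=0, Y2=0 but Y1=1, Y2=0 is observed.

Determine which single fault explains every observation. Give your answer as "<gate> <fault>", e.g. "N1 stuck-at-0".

N2 inverted output

Fault-free values for test 1 (a=0, b=1, c=0): N1=0, N2=0, N3=0, N4=0, N5=0, N6=0, giving Y1=0, Y2=0. Observed Y1=1, Y2=0.
Test 1: faults giving observed Y1=1, Y2=0 are {N1 stuck-at-1, N1 inverted output, N2 stuck-at-1, N2 inverted output, N3 stuck-at-1, N3 inverted output, N4 stuck-at-1, N4 inverted output}.
Test 2 (a=1, b=0, c=1): fault-free N1=0, N2=1, N3=0, N4=1, N5=1, N6=0 → Y1=1, Y2=0; observed Y1=0, Y2=0. Eliminates N2 stuck-at-1, N3 stuck-at-1, N3 inverted output, N4 stuck-at-1.
Test 3 (a=0, b=1, c=1): fault-free N1=1, N2=0, N3=1, N4=1, N5=1, N6=1 → Y1=1, Y2=1; observed Y1=1, Y2=1. Eliminates N1 inverted output, N4 inverted output.
Test 4 (a=1, b=0, c=0): fault-free N1=1, N2=0, N3=0, N4=0, N5=0, N6=0 → Y1=0, Y2=0; observed Y1=1, Y2=0. Eliminates N1 stuck-at-1.
Only N2 inverted output is consistent with every test.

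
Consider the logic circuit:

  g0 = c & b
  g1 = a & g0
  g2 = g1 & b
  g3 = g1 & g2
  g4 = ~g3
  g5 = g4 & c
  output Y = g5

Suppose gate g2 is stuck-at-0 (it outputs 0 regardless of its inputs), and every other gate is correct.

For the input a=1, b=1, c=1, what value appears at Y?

Propagate with g2 forced: g0=1, g1=1, g2=0 [stuck-at-0], g3=0, g4=1, g5=1.
So Y = 1. (Without the fault it would be 0.)

1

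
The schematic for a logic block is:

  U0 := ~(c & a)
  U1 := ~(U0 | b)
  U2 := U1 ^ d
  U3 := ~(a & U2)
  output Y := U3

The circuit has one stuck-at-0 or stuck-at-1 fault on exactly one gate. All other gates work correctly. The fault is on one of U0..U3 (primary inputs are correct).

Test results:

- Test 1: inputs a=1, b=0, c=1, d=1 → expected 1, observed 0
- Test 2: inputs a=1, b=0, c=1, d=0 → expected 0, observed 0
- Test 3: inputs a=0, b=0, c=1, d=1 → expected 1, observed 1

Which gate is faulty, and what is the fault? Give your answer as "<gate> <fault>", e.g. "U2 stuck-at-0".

U2 stuck-at-1

Fault-free values for test 1 (a=1, b=0, c=1, d=1): U0=0, U1=1, U2=0, U3=1, giving Y=1. Observed 0.
Test 1: faults giving observed 0 are {U0 stuck-at-1, U1 stuck-at-0, U2 stuck-at-1, U3 stuck-at-0}.
Test 2 (a=1, b=0, c=1, d=0): fault-free U0=0, U1=1, U2=1, U3=0 → 0; observed 0. Eliminates U0 stuck-at-1, U1 stuck-at-0.
Test 3 (a=0, b=0, c=1, d=1): fault-free U0=1, U1=0, U2=1, U3=1 → 1; observed 1. Eliminates U3 stuck-at-0.
Only U2 stuck-at-1 is consistent with every test.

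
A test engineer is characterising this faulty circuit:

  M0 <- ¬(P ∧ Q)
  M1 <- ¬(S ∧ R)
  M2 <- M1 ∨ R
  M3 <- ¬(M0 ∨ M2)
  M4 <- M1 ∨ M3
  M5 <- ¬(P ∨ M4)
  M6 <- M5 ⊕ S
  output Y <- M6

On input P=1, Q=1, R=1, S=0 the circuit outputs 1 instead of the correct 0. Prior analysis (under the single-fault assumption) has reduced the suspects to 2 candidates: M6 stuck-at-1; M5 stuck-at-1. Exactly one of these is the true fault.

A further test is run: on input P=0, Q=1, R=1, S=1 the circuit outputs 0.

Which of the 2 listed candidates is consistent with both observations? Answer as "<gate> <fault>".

M5 stuck-at-1

Evaluate each candidate on input P=0, Q=1, R=1, S=1:
  M6 stuck-at-1: M0=1, M1=0, M2=1, M3=0, M4=0, M5=1, M6=1 [stuck-at-1] → 1 — eliminated
  M5 stuck-at-1: M0=1, M1=0, M2=1, M3=0, M4=0, M5=1 [stuck-at-1], M6=0 → 0 — matches
Only M5 stuck-at-1 reproduces the observed 0.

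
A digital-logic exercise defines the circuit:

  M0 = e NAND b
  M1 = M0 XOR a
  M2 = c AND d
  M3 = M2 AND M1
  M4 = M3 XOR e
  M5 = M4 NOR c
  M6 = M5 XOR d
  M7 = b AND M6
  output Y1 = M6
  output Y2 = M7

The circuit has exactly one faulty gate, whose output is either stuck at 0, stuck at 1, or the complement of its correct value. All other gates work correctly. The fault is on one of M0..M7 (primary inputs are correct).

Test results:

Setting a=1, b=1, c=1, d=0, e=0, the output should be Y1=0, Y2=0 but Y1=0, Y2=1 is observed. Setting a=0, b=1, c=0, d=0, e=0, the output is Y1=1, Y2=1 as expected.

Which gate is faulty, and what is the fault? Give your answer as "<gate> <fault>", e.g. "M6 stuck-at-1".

Fault-free values for test 1 (a=1, b=1, c=1, d=0, e=0): M0=1, M1=0, M2=0, M3=0, M4=0, M5=0, M6=0, M7=0, giving Y1=0, Y2=0. Observed Y1=0, Y2=1.
Test 1: faults giving observed Y1=0, Y2=1 are {M7 stuck-at-1, M7 inverted output}.
Test 2 (a=0, b=1, c=0, d=0, e=0): fault-free M0=1, M1=1, M2=0, M3=0, M4=0, M5=1, M6=1, M7=1 → Y1=1, Y2=1; observed Y1=1, Y2=1. Eliminates M7 inverted output.
Only M7 stuck-at-1 is consistent with every test.

M7 stuck-at-1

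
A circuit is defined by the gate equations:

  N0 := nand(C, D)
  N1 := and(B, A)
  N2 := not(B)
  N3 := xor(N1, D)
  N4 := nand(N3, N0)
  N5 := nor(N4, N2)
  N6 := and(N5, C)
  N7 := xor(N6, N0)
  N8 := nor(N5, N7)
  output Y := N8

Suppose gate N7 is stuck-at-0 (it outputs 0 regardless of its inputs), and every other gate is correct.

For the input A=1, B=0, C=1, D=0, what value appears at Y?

1

Propagate with N7 forced: N0=1, N1=0, N2=1, N3=0, N4=1, N5=0, N6=0, N7=0 [stuck-at-0], N8=1.
So Y = 1. (Without the fault it would be 0.)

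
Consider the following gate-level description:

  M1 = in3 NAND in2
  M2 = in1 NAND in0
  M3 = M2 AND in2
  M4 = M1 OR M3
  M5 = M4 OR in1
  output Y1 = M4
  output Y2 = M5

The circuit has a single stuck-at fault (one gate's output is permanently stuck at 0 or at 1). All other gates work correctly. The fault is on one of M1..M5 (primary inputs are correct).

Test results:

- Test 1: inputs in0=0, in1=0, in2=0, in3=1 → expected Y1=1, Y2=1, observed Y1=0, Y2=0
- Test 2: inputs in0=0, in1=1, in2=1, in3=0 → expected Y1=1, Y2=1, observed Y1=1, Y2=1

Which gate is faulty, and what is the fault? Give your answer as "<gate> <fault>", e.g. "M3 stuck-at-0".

M1 stuck-at-0

Fault-free values for test 1 (in0=0, in1=0, in2=0, in3=1): M1=1, M2=1, M3=0, M4=1, M5=1, giving Y1=1, Y2=1. Observed Y1=0, Y2=0.
Test 1: faults giving observed Y1=0, Y2=0 are {M1 stuck-at-0, M4 stuck-at-0}.
Test 2 (in0=0, in1=1, in2=1, in3=0): fault-free M1=1, M2=1, M3=1, M4=1, M5=1 → Y1=1, Y2=1; observed Y1=1, Y2=1. Eliminates M4 stuck-at-0.
Only M1 stuck-at-0 is consistent with every test.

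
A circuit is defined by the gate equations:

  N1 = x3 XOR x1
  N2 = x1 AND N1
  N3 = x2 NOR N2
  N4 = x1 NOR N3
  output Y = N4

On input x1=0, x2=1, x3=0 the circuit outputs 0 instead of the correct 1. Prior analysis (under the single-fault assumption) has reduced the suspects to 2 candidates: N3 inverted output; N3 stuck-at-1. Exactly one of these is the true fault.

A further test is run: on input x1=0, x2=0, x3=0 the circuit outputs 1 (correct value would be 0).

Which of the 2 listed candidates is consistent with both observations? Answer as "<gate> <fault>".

N3 inverted output

Evaluate each candidate on input x1=0, x2=0, x3=0:
  N3 inverted output: N1=0, N2=0, N3=0 [inverted output], N4=1 → 1 — matches
  N3 stuck-at-1: N1=0, N2=0, N3=1 [stuck-at-1], N4=0 → 0 — eliminated
Only N3 inverted output reproduces the observed 1.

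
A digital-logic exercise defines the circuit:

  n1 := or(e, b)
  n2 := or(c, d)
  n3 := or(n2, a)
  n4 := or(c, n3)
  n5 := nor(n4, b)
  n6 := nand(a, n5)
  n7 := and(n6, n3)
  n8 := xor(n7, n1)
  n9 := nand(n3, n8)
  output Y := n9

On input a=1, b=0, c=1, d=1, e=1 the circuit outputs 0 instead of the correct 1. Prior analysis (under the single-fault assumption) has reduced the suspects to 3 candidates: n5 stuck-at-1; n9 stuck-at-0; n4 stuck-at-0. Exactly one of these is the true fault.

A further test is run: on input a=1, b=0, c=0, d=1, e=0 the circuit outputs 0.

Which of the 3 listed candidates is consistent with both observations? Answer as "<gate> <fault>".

Evaluate each candidate on input a=1, b=0, c=0, d=1, e=0:
  n5 stuck-at-1: n1=0, n2=1, n3=1, n4=1, n5=1 [stuck-at-1], n6=0, n7=0, n8=0, n9=1 → 1 — eliminated
  n9 stuck-at-0: n1=0, n2=1, n3=1, n4=1, n5=0, n6=1, n7=1, n8=1, n9=0 [stuck-at-0] → 0 — matches
  n4 stuck-at-0: n1=0, n2=1, n3=1, n4=0 [stuck-at-0], n5=1, n6=0, n7=0, n8=0, n9=1 → 1 — eliminated
Only n9 stuck-at-0 reproduces the observed 0.

n9 stuck-at-0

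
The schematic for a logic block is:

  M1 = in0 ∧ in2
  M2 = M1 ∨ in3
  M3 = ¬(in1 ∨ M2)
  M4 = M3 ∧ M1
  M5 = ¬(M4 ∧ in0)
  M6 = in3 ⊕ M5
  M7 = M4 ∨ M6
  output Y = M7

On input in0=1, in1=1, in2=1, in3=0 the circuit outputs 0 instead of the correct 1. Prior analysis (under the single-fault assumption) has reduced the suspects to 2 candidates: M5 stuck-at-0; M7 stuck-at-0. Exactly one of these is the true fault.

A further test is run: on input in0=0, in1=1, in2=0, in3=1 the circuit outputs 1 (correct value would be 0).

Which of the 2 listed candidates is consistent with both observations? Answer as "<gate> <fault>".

Evaluate each candidate on input in0=0, in1=1, in2=0, in3=1:
  M5 stuck-at-0: M1=0, M2=1, M3=0, M4=0, M5=0 [stuck-at-0], M6=1, M7=1 → 1 — matches
  M7 stuck-at-0: M1=0, M2=1, M3=0, M4=0, M5=1, M6=0, M7=0 [stuck-at-0] → 0 — eliminated
Only M5 stuck-at-0 reproduces the observed 1.

M5 stuck-at-0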